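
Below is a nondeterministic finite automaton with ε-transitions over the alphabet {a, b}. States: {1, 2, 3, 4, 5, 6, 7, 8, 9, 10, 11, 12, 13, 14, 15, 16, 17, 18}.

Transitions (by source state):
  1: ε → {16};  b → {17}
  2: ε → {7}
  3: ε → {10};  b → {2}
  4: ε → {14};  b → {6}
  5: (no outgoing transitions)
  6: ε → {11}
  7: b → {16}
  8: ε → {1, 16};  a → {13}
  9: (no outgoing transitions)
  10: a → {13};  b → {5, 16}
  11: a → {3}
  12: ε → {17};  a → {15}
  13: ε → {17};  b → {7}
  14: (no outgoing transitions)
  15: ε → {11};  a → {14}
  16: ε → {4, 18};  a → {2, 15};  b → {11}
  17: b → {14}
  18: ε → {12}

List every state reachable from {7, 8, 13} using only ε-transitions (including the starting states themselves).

{1, 4, 7, 8, 12, 13, 14, 16, 17, 18}

Start with {7, 8, 13}.
From 8 via ε: add 1, 16.
From 13 via ε: add 17.
From 16 via ε: add 4, 18.
From 4 via ε: add 14.
From 18 via ε: add 12.
No new states can be added; the closed set is {1, 4, 7, 8, 12, 13, 14, 16, 17, 18}.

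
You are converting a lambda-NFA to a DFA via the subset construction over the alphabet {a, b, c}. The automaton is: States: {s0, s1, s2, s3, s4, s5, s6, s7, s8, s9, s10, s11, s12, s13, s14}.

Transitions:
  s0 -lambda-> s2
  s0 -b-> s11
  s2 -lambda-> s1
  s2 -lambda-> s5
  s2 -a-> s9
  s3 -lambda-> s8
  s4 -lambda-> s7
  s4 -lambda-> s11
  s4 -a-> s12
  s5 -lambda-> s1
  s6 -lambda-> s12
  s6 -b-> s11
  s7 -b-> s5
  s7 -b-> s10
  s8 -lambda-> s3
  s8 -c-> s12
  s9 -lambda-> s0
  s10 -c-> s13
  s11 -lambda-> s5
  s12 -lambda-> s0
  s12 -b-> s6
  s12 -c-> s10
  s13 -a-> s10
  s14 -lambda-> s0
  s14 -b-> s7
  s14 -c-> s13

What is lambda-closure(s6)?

Start with {s6}.
From s6 via lambda: add s12.
From s12 via lambda: add s0.
From s0 via lambda: add s2.
From s2 via lambda: add s1, s5.
No new states can be added; the closed set is {s0, s1, s2, s5, s6, s12}.

{s0, s1, s2, s5, s6, s12}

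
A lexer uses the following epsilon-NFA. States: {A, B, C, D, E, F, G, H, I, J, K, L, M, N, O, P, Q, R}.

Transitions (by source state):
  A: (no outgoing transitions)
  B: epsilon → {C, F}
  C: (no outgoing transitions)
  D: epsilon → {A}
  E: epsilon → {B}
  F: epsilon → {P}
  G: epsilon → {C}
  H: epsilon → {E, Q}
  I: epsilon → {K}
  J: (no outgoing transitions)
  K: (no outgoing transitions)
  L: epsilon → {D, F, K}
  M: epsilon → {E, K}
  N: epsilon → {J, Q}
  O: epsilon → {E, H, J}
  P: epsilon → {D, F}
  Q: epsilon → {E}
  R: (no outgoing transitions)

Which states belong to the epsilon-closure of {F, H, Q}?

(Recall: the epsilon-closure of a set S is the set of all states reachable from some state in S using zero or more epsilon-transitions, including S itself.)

{A, B, C, D, E, F, H, P, Q}

Start with {F, H, Q}.
From F via epsilon: add P.
From H via epsilon: add E.
From E via epsilon: add B.
From P via epsilon: add D.
From B via epsilon: add C.
From D via epsilon: add A.
No new states can be added; the closed set is {A, B, C, D, E, F, H, P, Q}.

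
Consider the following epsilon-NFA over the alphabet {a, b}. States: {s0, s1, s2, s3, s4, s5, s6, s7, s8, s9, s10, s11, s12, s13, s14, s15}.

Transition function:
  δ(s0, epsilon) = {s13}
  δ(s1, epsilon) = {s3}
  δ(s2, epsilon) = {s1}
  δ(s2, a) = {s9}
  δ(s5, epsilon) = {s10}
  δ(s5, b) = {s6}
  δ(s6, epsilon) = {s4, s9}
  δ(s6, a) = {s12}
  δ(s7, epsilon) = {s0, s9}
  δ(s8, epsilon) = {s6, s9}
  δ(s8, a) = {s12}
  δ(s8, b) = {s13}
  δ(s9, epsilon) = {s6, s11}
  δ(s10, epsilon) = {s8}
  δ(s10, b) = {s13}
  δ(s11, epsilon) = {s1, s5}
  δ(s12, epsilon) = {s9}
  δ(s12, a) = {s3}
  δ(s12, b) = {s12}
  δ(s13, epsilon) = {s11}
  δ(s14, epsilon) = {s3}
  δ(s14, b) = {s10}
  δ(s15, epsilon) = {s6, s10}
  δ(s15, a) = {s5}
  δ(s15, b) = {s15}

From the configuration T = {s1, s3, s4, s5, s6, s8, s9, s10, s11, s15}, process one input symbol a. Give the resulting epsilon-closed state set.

{s1, s3, s4, s5, s6, s8, s9, s10, s11, s12}

s6 on a → {s12}.
s8 on a → {s12}.
s15 on a → {s5}.
No a-transition from s1, s3, s4, s5, s9, s10, s11.
Union after reading a: {s5, s12}.
Now take the epsilon-closure:
From s5 via epsilon: add s10.
From s12 via epsilon: add s9.
From s9 via epsilon: add s6, s11.
From s10 via epsilon: add s8.
From s6 via epsilon: add s4.
From s11 via epsilon: add s1.
From s1 via epsilon: add s3.
No new states can be added; the closed set is {s1, s3, s4, s5, s6, s8, s9, s10, s11, s12}.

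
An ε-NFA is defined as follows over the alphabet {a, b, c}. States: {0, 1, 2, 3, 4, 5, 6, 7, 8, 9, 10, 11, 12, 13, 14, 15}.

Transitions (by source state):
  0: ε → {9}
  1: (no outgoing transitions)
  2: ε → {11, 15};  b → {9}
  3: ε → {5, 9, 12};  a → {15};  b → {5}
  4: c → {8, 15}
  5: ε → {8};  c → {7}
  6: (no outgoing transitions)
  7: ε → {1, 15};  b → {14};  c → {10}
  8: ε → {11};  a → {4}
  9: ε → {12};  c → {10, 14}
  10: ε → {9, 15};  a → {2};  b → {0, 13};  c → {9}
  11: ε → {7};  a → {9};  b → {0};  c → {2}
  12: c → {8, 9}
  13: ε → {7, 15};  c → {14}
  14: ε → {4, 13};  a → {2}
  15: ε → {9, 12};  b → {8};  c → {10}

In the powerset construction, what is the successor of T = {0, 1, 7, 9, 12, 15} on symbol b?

7 on b → {14}.
15 on b → {8}.
No b-transition from 0, 1, 9, 12.
Union after reading b: {8, 14}.
Now take the ε-closure:
From 8 via ε: add 11.
From 14 via ε: add 4, 13.
From 11 via ε: add 7.
From 13 via ε: add 15.
From 7 via ε: add 1.
From 15 via ε: add 9, 12.
No new states can be added; the closed set is {1, 4, 7, 8, 9, 11, 12, 13, 14, 15}.

{1, 4, 7, 8, 9, 11, 12, 13, 14, 15}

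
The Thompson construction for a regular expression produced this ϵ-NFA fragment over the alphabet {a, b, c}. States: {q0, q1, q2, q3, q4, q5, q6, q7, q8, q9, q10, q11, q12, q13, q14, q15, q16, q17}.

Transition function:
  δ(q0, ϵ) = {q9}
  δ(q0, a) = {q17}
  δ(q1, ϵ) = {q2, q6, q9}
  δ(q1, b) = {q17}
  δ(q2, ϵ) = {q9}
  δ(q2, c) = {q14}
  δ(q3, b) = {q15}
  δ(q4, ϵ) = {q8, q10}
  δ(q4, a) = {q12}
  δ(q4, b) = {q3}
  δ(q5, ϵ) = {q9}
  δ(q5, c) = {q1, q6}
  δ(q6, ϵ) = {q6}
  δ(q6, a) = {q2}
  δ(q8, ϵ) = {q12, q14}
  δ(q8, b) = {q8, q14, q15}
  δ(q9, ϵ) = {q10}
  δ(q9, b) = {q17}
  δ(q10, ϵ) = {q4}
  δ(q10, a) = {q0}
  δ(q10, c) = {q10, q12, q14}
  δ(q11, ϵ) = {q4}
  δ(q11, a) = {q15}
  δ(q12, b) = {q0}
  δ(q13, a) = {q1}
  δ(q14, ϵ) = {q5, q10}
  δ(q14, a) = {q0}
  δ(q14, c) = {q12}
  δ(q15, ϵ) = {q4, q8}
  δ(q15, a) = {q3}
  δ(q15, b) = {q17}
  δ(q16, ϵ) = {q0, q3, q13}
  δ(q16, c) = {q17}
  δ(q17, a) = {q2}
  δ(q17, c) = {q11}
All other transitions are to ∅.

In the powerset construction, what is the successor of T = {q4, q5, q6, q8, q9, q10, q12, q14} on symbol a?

q4 on a → {q12}.
q6 on a → {q2}.
q10 on a → {q0}.
q14 on a → {q0}.
No a-transition from q5, q8, q9, q12.
Union after reading a: {q0, q2, q12}.
Now take the ϵ-closure:
From q0 via ϵ: add q9.
From q9 via ϵ: add q10.
From q10 via ϵ: add q4.
From q4 via ϵ: add q8.
From q8 via ϵ: add q14.
From q14 via ϵ: add q5.
No new states can be added; the closed set is {q0, q2, q4, q5, q8, q9, q10, q12, q14}.

{q0, q2, q4, q5, q8, q9, q10, q12, q14}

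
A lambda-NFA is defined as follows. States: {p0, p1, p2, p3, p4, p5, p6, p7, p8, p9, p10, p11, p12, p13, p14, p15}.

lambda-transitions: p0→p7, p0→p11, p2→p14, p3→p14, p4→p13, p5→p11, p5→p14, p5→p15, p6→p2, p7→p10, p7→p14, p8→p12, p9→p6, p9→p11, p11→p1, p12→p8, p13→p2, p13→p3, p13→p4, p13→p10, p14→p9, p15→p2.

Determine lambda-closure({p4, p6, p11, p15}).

Start with {p4, p6, p11, p15}.
From p4 via lambda: add p13.
From p6 via lambda: add p2.
From p11 via lambda: add p1.
From p2 via lambda: add p14.
From p13 via lambda: add p3, p10.
From p14 via lambda: add p9.
No new states can be added; the closed set is {p1, p2, p3, p4, p6, p9, p10, p11, p13, p14, p15}.

{p1, p2, p3, p4, p6, p9, p10, p11, p13, p14, p15}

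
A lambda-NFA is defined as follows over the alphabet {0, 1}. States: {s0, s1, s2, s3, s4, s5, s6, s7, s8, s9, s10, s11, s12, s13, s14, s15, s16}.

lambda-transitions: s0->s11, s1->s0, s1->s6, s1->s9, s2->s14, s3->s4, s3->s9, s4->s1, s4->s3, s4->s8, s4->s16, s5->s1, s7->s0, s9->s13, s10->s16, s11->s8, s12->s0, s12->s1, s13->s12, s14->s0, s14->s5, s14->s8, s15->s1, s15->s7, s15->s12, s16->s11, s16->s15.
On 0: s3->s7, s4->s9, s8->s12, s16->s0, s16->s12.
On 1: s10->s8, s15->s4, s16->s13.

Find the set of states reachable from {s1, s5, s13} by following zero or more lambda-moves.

{s0, s1, s5, s6, s8, s9, s11, s12, s13}

Start with {s1, s5, s13}.
From s1 via lambda: add s0, s6, s9.
From s13 via lambda: add s12.
From s0 via lambda: add s11.
From s11 via lambda: add s8.
No new states can be added; the closed set is {s0, s1, s5, s6, s8, s9, s11, s12, s13}.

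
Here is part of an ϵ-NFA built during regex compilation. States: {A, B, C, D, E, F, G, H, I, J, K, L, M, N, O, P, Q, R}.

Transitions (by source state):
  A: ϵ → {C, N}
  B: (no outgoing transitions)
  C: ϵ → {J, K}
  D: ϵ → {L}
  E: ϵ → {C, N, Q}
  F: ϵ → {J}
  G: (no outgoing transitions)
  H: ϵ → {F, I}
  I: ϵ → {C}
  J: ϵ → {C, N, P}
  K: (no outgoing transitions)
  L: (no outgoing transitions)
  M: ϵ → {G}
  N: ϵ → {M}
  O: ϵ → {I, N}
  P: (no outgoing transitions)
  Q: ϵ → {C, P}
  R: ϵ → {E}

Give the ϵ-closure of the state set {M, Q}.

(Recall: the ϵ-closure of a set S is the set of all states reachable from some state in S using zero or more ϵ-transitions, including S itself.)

{C, G, J, K, M, N, P, Q}

Start with {M, Q}.
From M via ϵ: add G.
From Q via ϵ: add C, P.
From C via ϵ: add J, K.
From J via ϵ: add N.
No new states can be added; the closed set is {C, G, J, K, M, N, P, Q}.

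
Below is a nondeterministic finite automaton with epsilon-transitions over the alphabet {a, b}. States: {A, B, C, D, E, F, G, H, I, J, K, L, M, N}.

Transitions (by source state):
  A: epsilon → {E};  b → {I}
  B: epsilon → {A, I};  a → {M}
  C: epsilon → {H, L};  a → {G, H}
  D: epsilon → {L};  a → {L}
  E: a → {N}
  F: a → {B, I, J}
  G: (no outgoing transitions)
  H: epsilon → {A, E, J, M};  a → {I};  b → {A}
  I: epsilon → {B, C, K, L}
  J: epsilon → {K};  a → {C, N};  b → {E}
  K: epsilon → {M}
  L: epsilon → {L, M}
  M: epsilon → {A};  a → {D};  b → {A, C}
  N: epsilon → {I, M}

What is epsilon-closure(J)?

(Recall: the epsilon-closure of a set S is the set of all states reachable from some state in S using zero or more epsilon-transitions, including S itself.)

{A, E, J, K, M}

Start with {J}.
From J via epsilon: add K.
From K via epsilon: add M.
From M via epsilon: add A.
From A via epsilon: add E.
No new states can be added; the closed set is {A, E, J, K, M}.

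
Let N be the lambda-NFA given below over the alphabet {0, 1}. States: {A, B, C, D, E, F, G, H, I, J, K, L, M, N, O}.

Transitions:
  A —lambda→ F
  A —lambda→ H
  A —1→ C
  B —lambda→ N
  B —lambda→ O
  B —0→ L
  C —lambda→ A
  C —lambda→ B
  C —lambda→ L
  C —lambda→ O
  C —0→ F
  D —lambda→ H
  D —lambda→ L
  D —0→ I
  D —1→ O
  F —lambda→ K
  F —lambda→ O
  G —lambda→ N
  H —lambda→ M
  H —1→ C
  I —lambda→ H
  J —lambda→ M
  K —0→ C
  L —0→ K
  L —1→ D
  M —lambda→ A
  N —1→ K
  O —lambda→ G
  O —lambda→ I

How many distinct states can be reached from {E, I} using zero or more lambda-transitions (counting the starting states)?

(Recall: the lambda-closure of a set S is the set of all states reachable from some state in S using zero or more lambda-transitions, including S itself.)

Start with {E, I}.
From I via lambda: add H.
From H via lambda: add M.
From M via lambda: add A.
From A via lambda: add F.
From F via lambda: add K, O.
From O via lambda: add G.
From G via lambda: add N.
lambda-closure = {A, E, F, G, H, I, K, M, N, O}, which has 10 states.

10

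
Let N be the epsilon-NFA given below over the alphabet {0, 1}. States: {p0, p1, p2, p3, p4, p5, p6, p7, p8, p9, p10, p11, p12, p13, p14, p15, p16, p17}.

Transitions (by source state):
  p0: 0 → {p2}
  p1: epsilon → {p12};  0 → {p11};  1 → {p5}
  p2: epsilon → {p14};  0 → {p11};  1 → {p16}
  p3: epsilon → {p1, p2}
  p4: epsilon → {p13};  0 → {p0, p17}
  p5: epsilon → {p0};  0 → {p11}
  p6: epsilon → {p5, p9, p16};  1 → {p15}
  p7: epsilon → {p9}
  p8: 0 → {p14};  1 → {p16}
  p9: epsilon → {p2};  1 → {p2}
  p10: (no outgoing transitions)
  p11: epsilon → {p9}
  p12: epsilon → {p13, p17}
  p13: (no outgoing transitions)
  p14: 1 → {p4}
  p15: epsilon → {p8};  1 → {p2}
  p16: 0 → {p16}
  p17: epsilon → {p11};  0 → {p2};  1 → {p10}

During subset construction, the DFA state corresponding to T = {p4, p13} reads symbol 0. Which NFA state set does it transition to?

{p0, p2, p9, p11, p14, p17}

p4 on 0 → {p0, p17}.
No 0-transition from p13.
Union after reading 0: {p0, p17}.
Now take the epsilon-closure:
From p17 via epsilon: add p11.
From p11 via epsilon: add p9.
From p9 via epsilon: add p2.
From p2 via epsilon: add p14.
No new states can be added; the closed set is {p0, p2, p9, p11, p14, p17}.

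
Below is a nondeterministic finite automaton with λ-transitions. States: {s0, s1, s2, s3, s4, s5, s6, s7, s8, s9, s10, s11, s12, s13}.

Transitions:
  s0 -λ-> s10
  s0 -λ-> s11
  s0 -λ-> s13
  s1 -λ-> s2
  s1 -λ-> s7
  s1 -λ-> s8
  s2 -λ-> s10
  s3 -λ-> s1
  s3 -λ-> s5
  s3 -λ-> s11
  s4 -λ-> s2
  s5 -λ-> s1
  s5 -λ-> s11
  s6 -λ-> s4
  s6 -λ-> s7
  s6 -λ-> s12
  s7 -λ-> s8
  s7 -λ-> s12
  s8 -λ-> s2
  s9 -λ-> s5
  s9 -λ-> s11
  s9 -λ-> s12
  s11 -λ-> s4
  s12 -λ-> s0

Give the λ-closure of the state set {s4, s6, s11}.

{s0, s2, s4, s6, s7, s8, s10, s11, s12, s13}

Start with {s4, s6, s11}.
From s4 via λ: add s2.
From s6 via λ: add s7, s12.
From s2 via λ: add s10.
From s7 via λ: add s8.
From s12 via λ: add s0.
From s0 via λ: add s13.
No new states can be added; the closed set is {s0, s2, s4, s6, s7, s8, s10, s11, s12, s13}.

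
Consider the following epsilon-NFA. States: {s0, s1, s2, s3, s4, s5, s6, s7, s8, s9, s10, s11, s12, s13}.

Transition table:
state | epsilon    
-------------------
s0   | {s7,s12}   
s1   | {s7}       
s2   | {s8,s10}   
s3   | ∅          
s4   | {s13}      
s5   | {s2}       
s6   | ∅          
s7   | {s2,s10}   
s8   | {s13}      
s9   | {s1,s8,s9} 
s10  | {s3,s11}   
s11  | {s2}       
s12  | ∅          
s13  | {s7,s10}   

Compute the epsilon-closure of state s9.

{s1, s2, s3, s7, s8, s9, s10, s11, s13}

Start with {s9}.
From s9 via epsilon: add s1, s8.
From s1 via epsilon: add s7.
From s8 via epsilon: add s13.
From s7 via epsilon: add s2, s10.
From s10 via epsilon: add s3, s11.
No new states can be added; the closed set is {s1, s2, s3, s7, s8, s9, s10, s11, s13}.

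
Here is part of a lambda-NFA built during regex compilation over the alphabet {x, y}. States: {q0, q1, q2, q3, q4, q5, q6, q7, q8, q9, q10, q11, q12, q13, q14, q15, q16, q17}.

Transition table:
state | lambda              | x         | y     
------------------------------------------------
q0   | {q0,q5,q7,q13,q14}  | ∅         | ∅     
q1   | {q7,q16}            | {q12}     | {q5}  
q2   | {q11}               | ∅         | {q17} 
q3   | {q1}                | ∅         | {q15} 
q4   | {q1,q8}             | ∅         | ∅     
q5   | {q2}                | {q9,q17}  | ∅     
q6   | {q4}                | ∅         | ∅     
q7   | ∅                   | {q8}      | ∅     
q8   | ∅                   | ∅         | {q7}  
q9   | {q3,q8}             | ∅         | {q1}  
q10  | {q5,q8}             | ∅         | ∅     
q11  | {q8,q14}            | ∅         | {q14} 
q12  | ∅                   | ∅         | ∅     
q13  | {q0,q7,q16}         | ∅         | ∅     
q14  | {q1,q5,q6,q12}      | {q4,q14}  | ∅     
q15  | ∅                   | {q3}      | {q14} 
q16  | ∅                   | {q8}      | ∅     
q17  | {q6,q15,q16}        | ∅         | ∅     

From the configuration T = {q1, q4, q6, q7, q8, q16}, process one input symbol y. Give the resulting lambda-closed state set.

q1 on y → {q5}.
q8 on y → {q7}.
No y-transition from q4, q6, q7, q16.
Union after reading y: {q5, q7}.
Now take the lambda-closure:
From q5 via lambda: add q2.
From q2 via lambda: add q11.
From q11 via lambda: add q8, q14.
From q14 via lambda: add q1, q6, q12.
From q1 via lambda: add q16.
From q6 via lambda: add q4.
No new states can be added; the closed set is {q1, q2, q4, q5, q6, q7, q8, q11, q12, q14, q16}.

{q1, q2, q4, q5, q6, q7, q8, q11, q12, q14, q16}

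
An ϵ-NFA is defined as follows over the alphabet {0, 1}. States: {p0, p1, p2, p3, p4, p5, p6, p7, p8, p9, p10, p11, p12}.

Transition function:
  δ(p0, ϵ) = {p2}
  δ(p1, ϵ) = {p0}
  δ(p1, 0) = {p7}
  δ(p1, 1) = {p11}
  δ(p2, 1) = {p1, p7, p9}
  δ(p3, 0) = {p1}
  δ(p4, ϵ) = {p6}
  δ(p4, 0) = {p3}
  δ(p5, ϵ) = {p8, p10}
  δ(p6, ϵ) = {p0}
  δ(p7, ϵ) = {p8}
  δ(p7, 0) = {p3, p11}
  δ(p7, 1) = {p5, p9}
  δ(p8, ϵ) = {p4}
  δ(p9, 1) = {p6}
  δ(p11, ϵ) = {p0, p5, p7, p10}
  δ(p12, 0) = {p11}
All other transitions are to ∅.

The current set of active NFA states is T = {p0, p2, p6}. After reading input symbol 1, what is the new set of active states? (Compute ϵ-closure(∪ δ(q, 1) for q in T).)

{p0, p1, p2, p4, p6, p7, p8, p9}

p2 on 1 → {p1, p7, p9}.
No 1-transition from p0, p6.
Union after reading 1: {p1, p7, p9}.
Now take the ϵ-closure:
From p1 via ϵ: add p0.
From p7 via ϵ: add p8.
From p0 via ϵ: add p2.
From p8 via ϵ: add p4.
From p4 via ϵ: add p6.
No new states can be added; the closed set is {p0, p1, p2, p4, p6, p7, p8, p9}.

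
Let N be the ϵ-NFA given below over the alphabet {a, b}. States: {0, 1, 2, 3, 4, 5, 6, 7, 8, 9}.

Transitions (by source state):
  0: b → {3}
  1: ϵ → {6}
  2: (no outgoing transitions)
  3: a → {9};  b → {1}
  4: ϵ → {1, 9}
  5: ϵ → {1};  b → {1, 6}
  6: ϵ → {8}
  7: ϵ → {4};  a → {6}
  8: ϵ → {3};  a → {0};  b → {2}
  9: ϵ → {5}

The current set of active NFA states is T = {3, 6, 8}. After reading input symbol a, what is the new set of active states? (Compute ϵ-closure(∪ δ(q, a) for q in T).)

3 on a → {9}.
8 on a → {0}.
No a-transition from 6.
Union after reading a: {0, 9}.
Now take the ϵ-closure:
From 9 via ϵ: add 5.
From 5 via ϵ: add 1.
From 1 via ϵ: add 6.
From 6 via ϵ: add 8.
From 8 via ϵ: add 3.
No new states can be added; the closed set is {0, 1, 3, 5, 6, 8, 9}.

{0, 1, 3, 5, 6, 8, 9}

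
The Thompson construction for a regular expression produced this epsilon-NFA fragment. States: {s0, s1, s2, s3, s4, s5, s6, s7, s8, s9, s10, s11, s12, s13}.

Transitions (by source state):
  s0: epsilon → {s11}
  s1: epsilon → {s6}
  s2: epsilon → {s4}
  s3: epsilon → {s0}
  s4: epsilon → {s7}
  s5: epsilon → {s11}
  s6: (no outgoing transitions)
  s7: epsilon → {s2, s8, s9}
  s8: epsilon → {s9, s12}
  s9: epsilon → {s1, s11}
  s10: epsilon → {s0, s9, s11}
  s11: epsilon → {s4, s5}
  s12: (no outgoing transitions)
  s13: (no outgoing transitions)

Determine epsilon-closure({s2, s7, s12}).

{s1, s2, s4, s5, s6, s7, s8, s9, s11, s12}

Start with {s2, s7, s12}.
From s2 via epsilon: add s4.
From s7 via epsilon: add s8, s9.
From s9 via epsilon: add s1, s11.
From s1 via epsilon: add s6.
From s11 via epsilon: add s5.
No new states can be added; the closed set is {s1, s2, s4, s5, s6, s7, s8, s9, s11, s12}.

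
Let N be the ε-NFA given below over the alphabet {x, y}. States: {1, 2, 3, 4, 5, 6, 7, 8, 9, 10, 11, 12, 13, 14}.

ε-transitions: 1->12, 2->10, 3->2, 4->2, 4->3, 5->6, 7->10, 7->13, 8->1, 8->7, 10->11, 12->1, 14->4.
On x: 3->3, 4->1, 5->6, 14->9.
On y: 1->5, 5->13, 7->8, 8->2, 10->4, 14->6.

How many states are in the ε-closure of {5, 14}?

Start with {5, 14}.
From 5 via ε: add 6.
From 14 via ε: add 4.
From 4 via ε: add 2, 3.
From 2 via ε: add 10.
From 10 via ε: add 11.
ε-closure = {2, 3, 4, 5, 6, 10, 11, 14}, which has 8 states.

8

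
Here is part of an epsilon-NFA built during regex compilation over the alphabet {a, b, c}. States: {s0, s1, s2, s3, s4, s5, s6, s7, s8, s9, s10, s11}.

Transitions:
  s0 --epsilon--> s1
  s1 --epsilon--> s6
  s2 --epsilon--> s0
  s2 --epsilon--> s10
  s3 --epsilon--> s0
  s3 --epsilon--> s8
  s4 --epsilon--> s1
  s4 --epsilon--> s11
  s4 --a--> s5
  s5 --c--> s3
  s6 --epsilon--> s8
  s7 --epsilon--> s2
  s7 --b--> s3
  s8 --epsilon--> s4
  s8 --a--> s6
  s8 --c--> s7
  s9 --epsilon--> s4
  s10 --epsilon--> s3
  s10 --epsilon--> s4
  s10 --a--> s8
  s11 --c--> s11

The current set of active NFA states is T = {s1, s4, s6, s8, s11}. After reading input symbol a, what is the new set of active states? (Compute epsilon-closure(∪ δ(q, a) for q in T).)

{s1, s4, s5, s6, s8, s11}

s4 on a → {s5}.
s8 on a → {s6}.
No a-transition from s1, s6, s11.
Union after reading a: {s5, s6}.
Now take the epsilon-closure:
From s6 via epsilon: add s8.
From s8 via epsilon: add s4.
From s4 via epsilon: add s1, s11.
No new states can be added; the closed set is {s1, s4, s5, s6, s8, s11}.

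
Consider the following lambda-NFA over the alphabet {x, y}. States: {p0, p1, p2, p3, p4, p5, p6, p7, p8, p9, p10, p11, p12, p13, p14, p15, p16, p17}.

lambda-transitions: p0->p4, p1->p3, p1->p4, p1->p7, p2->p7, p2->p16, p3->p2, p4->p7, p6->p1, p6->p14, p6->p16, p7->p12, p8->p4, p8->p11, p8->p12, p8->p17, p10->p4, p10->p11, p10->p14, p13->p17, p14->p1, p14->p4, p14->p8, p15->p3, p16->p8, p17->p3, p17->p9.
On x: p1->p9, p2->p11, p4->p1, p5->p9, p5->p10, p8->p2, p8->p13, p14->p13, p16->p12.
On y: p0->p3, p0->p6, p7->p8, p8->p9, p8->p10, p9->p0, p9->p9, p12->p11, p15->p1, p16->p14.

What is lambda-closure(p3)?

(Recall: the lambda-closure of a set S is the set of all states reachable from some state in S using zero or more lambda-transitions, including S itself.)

Start with {p3}.
From p3 via lambda: add p2.
From p2 via lambda: add p7, p16.
From p7 via lambda: add p12.
From p16 via lambda: add p8.
From p8 via lambda: add p4, p11, p17.
From p17 via lambda: add p9.
No new states can be added; the closed set is {p2, p3, p4, p7, p8, p9, p11, p12, p16, p17}.

{p2, p3, p4, p7, p8, p9, p11, p12, p16, p17}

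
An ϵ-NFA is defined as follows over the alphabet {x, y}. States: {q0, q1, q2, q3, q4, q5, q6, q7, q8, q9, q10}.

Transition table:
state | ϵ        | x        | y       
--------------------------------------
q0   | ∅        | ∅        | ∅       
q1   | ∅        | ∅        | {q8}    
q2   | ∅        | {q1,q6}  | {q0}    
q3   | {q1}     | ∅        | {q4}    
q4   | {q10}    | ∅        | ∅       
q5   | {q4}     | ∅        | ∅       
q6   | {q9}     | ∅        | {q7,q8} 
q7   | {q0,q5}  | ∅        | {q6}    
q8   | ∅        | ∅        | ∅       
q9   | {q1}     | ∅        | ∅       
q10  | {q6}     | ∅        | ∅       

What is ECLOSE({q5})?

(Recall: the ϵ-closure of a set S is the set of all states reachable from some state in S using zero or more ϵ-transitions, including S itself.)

{q1, q4, q5, q6, q9, q10}

Start with {q5}.
From q5 via ϵ: add q4.
From q4 via ϵ: add q10.
From q10 via ϵ: add q6.
From q6 via ϵ: add q9.
From q9 via ϵ: add q1.
No new states can be added; the closed set is {q1, q4, q5, q6, q9, q10}.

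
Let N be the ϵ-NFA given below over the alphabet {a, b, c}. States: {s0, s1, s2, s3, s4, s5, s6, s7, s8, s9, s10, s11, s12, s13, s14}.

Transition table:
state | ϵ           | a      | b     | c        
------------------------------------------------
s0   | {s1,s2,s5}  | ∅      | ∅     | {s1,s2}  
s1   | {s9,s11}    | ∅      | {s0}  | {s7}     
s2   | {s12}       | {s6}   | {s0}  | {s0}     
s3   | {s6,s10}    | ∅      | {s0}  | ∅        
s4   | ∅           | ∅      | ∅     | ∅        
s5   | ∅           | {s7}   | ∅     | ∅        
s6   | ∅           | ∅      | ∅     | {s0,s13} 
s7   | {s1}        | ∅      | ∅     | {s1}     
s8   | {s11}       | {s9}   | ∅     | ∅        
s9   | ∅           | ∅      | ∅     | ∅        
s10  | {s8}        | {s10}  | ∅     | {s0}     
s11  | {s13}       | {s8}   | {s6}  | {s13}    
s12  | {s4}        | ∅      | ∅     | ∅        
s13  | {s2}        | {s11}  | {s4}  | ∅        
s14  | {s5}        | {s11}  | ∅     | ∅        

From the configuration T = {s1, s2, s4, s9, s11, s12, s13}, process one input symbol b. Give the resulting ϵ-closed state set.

{s0, s1, s2, s4, s5, s6, s9, s11, s12, s13}

s1 on b → {s0}.
s2 on b → {s0}.
s11 on b → {s6}.
s13 on b → {s4}.
No b-transition from s4, s9, s12.
Union after reading b: {s0, s4, s6}.
Now take the ϵ-closure:
From s0 via ϵ: add s1, s2, s5.
From s1 via ϵ: add s9, s11.
From s2 via ϵ: add s12.
From s11 via ϵ: add s13.
No new states can be added; the closed set is {s0, s1, s2, s4, s5, s6, s9, s11, s12, s13}.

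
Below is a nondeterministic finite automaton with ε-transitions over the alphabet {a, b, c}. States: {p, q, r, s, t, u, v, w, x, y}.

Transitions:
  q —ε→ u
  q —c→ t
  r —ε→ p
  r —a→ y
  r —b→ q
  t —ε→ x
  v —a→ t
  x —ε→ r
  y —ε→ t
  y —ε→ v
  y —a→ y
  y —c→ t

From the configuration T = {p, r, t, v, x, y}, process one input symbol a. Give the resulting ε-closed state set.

r on a → {y}.
v on a → {t}.
y on a → {y}.
No a-transition from p, t, x.
Union after reading a: {t, y}.
Now take the ε-closure:
From t via ε: add x.
From y via ε: add v.
From x via ε: add r.
From r via ε: add p.
No new states can be added; the closed set is {p, r, t, v, x, y}.

{p, r, t, v, x, y}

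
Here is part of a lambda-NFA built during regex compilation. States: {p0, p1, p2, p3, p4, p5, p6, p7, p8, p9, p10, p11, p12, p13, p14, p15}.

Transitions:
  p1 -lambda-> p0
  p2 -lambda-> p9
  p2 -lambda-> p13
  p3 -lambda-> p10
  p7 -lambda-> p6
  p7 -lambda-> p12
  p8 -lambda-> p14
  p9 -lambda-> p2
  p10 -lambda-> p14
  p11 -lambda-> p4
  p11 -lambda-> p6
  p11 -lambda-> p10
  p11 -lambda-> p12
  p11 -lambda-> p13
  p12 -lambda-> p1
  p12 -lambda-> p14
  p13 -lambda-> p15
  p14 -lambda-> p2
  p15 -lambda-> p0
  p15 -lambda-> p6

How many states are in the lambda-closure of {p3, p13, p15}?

9

Start with {p3, p13, p15}.
From p3 via lambda: add p10.
From p15 via lambda: add p0, p6.
From p10 via lambda: add p14.
From p14 via lambda: add p2.
From p2 via lambda: add p9.
lambda-closure = {p0, p2, p3, p6, p9, p10, p13, p14, p15}, which has 9 states.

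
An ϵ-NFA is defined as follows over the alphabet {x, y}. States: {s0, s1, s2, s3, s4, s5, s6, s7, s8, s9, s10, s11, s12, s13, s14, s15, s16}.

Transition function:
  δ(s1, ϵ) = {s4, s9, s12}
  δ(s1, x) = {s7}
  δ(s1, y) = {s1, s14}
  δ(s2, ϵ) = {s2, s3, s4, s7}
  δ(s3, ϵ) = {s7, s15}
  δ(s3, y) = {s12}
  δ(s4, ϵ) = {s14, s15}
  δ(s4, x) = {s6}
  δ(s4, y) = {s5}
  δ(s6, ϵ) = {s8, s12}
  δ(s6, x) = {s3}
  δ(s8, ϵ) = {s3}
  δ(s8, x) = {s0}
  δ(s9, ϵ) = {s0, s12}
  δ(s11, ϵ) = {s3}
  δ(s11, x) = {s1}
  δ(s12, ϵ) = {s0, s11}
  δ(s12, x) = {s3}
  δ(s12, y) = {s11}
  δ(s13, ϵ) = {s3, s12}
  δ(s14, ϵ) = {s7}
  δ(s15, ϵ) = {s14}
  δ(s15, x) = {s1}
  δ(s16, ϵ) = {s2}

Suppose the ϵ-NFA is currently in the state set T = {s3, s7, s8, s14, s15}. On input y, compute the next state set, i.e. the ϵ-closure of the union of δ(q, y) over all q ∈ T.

s3 on y → {s12}.
No y-transition from s7, s8, s14, s15.
Union after reading y: {s12}.
Now take the ϵ-closure:
From s12 via ϵ: add s0, s11.
From s11 via ϵ: add s3.
From s3 via ϵ: add s7, s15.
From s15 via ϵ: add s14.
No new states can be added; the closed set is {s0, s3, s7, s11, s12, s14, s15}.

{s0, s3, s7, s11, s12, s14, s15}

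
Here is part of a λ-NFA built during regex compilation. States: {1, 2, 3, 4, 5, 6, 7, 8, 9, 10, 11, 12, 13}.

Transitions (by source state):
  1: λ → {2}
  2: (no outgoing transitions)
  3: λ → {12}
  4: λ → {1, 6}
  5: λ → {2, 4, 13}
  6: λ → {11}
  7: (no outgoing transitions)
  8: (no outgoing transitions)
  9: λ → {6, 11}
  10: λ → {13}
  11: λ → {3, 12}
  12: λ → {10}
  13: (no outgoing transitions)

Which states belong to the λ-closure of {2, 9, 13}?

Start with {2, 9, 13}.
From 9 via λ: add 6, 11.
From 11 via λ: add 3, 12.
From 12 via λ: add 10.
No new states can be added; the closed set is {2, 3, 6, 9, 10, 11, 12, 13}.

{2, 3, 6, 9, 10, 11, 12, 13}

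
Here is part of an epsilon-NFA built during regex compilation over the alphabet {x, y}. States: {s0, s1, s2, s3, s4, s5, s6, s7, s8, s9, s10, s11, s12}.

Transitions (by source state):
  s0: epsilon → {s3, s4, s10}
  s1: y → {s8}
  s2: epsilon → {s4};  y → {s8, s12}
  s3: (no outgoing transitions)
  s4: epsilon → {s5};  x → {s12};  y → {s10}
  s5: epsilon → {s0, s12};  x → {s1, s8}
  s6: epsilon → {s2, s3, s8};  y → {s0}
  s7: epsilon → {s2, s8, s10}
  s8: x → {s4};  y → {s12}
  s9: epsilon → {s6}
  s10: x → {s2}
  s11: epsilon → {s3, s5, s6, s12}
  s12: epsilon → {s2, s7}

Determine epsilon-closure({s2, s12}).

Start with {s2, s12}.
From s2 via epsilon: add s4.
From s12 via epsilon: add s7.
From s4 via epsilon: add s5.
From s7 via epsilon: add s8, s10.
From s5 via epsilon: add s0.
From s0 via epsilon: add s3.
No new states can be added; the closed set is {s0, s2, s3, s4, s5, s7, s8, s10, s12}.

{s0, s2, s3, s4, s5, s7, s8, s10, s12}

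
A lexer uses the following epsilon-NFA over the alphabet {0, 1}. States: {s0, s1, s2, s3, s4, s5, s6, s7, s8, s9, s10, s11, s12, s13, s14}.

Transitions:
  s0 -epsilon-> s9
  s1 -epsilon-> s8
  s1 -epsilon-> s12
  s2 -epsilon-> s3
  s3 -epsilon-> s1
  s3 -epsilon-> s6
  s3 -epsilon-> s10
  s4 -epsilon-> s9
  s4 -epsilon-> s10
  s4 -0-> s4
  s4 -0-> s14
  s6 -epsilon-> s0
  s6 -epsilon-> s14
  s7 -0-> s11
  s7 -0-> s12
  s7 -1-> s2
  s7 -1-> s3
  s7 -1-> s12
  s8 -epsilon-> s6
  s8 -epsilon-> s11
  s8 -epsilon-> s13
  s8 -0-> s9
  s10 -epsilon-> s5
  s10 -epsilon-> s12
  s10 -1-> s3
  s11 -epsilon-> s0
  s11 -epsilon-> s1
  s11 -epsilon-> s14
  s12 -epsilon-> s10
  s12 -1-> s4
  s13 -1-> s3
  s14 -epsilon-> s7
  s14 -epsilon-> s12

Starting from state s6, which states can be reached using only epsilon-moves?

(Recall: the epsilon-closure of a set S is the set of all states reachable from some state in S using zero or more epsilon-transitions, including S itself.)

Start with {s6}.
From s6 via epsilon: add s0, s14.
From s0 via epsilon: add s9.
From s14 via epsilon: add s7, s12.
From s12 via epsilon: add s10.
From s10 via epsilon: add s5.
No new states can be added; the closed set is {s0, s5, s6, s7, s9, s10, s12, s14}.

{s0, s5, s6, s7, s9, s10, s12, s14}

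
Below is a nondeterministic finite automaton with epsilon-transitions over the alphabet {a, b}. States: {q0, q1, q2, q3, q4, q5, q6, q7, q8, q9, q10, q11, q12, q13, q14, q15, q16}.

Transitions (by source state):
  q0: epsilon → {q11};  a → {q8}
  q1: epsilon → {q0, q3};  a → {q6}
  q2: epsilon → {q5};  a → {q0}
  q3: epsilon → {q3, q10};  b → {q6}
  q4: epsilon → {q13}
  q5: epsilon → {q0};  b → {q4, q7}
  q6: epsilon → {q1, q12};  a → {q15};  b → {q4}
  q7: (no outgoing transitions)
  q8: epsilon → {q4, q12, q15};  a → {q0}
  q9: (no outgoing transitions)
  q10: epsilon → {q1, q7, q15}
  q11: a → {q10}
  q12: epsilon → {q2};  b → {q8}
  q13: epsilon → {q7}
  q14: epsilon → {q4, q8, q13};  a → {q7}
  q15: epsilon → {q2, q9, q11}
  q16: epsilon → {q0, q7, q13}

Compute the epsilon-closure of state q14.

Start with {q14}.
From q14 via epsilon: add q4, q8, q13.
From q8 via epsilon: add q12, q15.
From q13 via epsilon: add q7.
From q12 via epsilon: add q2.
From q15 via epsilon: add q9, q11.
From q2 via epsilon: add q5.
From q5 via epsilon: add q0.
No new states can be added; the closed set is {q0, q2, q4, q5, q7, q8, q9, q11, q12, q13, q14, q15}.

{q0, q2, q4, q5, q7, q8, q9, q11, q12, q13, q14, q15}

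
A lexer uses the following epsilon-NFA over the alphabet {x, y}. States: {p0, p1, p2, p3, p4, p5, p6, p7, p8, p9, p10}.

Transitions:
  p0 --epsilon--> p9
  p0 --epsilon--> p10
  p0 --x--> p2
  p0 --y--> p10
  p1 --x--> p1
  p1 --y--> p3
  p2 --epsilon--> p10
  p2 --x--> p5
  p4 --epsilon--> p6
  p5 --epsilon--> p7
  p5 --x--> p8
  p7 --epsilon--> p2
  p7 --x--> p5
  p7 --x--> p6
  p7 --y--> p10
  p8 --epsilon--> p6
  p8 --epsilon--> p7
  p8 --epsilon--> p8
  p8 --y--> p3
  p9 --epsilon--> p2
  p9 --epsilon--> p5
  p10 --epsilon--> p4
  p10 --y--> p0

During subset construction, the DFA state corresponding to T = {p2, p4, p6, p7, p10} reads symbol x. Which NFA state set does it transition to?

p2 on x → {p5}.
p7 on x → {p5, p6}.
No x-transition from p4, p6, p10.
Union after reading x: {p5, p6}.
Now take the epsilon-closure:
From p5 via epsilon: add p7.
From p7 via epsilon: add p2.
From p2 via epsilon: add p10.
From p10 via epsilon: add p4.
No new states can be added; the closed set is {p2, p4, p5, p6, p7, p10}.

{p2, p4, p5, p6, p7, p10}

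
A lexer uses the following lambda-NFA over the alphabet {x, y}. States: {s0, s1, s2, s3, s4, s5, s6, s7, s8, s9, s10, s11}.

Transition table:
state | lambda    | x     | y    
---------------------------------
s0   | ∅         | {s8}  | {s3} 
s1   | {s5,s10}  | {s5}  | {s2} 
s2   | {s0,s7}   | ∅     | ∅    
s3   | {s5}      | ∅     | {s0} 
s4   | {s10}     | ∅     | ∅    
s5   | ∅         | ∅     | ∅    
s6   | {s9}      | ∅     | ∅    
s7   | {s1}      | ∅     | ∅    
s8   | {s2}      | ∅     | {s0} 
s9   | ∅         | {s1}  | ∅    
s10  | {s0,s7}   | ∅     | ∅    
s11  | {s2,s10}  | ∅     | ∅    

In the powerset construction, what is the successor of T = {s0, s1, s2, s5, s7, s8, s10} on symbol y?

s0 on y → {s3}.
s1 on y → {s2}.
s8 on y → {s0}.
No y-transition from s2, s5, s7, s10.
Union after reading y: {s0, s2, s3}.
Now take the lambda-closure:
From s2 via lambda: add s7.
From s3 via lambda: add s5.
From s7 via lambda: add s1.
From s1 via lambda: add s10.
No new states can be added; the closed set is {s0, s1, s2, s3, s5, s7, s10}.

{s0, s1, s2, s3, s5, s7, s10}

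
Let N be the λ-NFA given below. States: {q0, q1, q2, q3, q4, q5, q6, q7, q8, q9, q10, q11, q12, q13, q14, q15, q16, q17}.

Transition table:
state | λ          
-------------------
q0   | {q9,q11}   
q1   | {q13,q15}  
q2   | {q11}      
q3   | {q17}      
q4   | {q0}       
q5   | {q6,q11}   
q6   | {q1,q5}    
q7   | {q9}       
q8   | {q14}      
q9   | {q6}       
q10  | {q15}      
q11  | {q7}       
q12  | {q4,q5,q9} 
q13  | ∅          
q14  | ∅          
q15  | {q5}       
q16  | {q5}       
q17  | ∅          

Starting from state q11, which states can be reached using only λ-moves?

{q1, q5, q6, q7, q9, q11, q13, q15}

Start with {q11}.
From q11 via λ: add q7.
From q7 via λ: add q9.
From q9 via λ: add q6.
From q6 via λ: add q1, q5.
From q1 via λ: add q13, q15.
No new states can be added; the closed set is {q1, q5, q6, q7, q9, q11, q13, q15}.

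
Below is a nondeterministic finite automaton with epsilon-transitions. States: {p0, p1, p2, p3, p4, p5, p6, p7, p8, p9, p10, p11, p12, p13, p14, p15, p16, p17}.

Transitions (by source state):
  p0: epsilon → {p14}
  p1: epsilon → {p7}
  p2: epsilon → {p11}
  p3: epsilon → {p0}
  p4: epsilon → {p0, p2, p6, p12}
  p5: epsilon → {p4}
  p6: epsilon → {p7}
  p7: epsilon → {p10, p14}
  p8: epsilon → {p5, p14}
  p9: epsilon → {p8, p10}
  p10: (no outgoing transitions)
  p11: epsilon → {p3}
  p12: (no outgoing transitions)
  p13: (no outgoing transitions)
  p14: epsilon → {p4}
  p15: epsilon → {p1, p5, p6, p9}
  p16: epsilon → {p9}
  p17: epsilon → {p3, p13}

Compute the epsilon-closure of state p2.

{p0, p2, p3, p4, p6, p7, p10, p11, p12, p14}

Start with {p2}.
From p2 via epsilon: add p11.
From p11 via epsilon: add p3.
From p3 via epsilon: add p0.
From p0 via epsilon: add p14.
From p14 via epsilon: add p4.
From p4 via epsilon: add p6, p12.
From p6 via epsilon: add p7.
From p7 via epsilon: add p10.
No new states can be added; the closed set is {p0, p2, p3, p4, p6, p7, p10, p11, p12, p14}.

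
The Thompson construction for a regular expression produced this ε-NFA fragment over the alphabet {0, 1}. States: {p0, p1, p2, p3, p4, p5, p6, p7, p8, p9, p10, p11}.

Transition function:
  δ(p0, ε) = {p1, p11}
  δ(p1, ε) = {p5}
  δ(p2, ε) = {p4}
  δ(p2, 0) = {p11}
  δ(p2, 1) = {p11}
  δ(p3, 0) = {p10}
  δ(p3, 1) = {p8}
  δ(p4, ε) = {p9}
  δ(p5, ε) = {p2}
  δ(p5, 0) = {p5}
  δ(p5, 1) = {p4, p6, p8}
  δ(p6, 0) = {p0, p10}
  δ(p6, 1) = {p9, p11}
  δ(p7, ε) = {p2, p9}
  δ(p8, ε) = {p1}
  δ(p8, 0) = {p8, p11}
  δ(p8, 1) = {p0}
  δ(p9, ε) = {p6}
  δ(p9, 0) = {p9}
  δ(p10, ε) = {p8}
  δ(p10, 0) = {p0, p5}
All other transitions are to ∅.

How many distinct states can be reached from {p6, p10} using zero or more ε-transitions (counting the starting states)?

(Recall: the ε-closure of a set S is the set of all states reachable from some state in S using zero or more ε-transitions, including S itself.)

Start with {p6, p10}.
From p10 via ε: add p8.
From p8 via ε: add p1.
From p1 via ε: add p5.
From p5 via ε: add p2.
From p2 via ε: add p4.
From p4 via ε: add p9.
ε-closure = {p1, p2, p4, p5, p6, p8, p9, p10}, which has 8 states.

8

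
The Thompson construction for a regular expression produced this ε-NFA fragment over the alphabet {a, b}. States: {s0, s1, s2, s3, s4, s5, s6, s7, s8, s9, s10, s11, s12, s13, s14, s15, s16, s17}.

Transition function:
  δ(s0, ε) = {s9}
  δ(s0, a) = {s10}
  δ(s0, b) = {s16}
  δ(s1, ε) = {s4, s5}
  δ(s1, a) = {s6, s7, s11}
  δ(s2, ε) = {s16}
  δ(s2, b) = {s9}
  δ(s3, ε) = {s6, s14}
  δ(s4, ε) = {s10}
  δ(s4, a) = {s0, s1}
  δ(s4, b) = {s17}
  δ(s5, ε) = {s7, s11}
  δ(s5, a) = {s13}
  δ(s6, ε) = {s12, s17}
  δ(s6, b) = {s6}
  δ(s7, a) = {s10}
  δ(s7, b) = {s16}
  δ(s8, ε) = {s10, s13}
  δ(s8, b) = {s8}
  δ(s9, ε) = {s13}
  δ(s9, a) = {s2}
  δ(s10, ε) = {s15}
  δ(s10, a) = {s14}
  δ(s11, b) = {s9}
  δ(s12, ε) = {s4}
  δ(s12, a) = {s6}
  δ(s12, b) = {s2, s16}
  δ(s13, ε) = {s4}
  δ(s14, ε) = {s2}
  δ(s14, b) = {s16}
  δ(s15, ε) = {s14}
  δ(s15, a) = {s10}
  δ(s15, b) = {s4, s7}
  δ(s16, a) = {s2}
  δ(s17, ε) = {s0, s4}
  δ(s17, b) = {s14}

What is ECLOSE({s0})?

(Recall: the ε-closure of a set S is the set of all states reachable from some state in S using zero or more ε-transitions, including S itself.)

{s0, s2, s4, s9, s10, s13, s14, s15, s16}

Start with {s0}.
From s0 via ε: add s9.
From s9 via ε: add s13.
From s13 via ε: add s4.
From s4 via ε: add s10.
From s10 via ε: add s15.
From s15 via ε: add s14.
From s14 via ε: add s2.
From s2 via ε: add s16.
No new states can be added; the closed set is {s0, s2, s4, s9, s10, s13, s14, s15, s16}.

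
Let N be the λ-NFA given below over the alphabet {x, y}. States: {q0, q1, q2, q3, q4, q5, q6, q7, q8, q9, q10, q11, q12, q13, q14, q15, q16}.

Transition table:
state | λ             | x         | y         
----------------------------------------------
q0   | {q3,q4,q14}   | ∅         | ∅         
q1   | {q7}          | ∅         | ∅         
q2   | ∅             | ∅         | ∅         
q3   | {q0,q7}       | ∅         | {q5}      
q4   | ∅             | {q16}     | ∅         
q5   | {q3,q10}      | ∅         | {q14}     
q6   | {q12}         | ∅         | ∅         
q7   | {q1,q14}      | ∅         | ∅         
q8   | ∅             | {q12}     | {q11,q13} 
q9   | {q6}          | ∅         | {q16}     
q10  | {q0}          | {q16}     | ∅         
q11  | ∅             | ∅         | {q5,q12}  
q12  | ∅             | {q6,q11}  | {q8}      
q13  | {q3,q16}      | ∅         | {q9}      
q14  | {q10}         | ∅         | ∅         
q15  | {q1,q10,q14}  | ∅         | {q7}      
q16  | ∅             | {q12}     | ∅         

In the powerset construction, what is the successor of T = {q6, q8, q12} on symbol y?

{q0, q1, q3, q4, q7, q8, q10, q11, q13, q14, q16}

q8 on y → {q11, q13}.
q12 on y → {q8}.
No y-transition from q6.
Union after reading y: {q8, q11, q13}.
Now take the λ-closure:
From q13 via λ: add q3, q16.
From q3 via λ: add q0, q7.
From q0 via λ: add q4, q14.
From q7 via λ: add q1.
From q14 via λ: add q10.
No new states can be added; the closed set is {q0, q1, q3, q4, q7, q8, q10, q11, q13, q14, q16}.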